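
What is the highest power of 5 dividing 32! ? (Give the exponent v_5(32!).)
v_5(32!) = 7

Legendre's formula: v_p(n!) = Σ_{k ≥ 1} ⌊n / p^k⌋. For p = 5, n = 32, the terms are:
  ⌊32/5^1⌋ = ⌊32/5⌋ = 6
  ⌊32/5^2⌋ = ⌊32/25⌋ = 1
(the next term ⌊32/5^3⌋ = 0, terminating the sum). Summing: v_5(32!) = 6 + 1 = 7.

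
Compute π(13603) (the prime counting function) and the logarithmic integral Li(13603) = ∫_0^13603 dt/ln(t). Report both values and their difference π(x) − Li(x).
π(13603) = 1608;  Li(13603) ≈ 1630.61;  π(x) − Li(x) ≈ -22.61.

Direct count of primes ≤ 13603 gives π(13603) = 1608. Numerical evaluation of the logarithmic integral gives Li(13603) ≈ 1630.61. The difference π(x) − Li(x) ≈ -22.61 is typically negative for small/moderate x (Li(x) overestimates), though Littlewood's theorem shows this sign changes infinitely often.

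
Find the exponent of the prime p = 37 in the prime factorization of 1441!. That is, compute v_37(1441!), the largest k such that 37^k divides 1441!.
v_37(1441!) = 39

Legendre's formula: v_p(n!) = Σ_{k ≥ 1} ⌊n / p^k⌋. For p = 37, n = 1441, the terms are:
  ⌊1441/37^1⌋ = ⌊1441/37⌋ = 38
  ⌊1441/37^2⌋ = ⌊1441/1369⌋ = 1
(the next term ⌊1441/37^3⌋ = 0, terminating the sum). Summing: v_37(1441!) = 38 + 1 = 39.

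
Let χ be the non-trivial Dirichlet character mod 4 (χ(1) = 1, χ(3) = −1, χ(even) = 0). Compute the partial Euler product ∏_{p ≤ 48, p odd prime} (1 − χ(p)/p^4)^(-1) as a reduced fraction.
∏ = 424022009220093808147330044599350686845258380222853/428762185161728930691534489551822091105495385374720

The odd primes p ≤ 48 are [3, 5, 7, 11, 13, 17, 19, 23, 29, 31, 37, 41, 43, 47]. For each, χ(p) = 1 if p ≡ 1 mod 4, χ(p) = −1 if p ≡ 3 mod 4. Taking (1 − χ(p)/p^4)^(-1) = p^4/(p^4 − χ(p)): (1 − (-1)/3^4)^(-1) · (1 − (1)/5^4)^(-1) · (1 − (-1)/7^4)^(-1) · (1 − (-1)/11^4)^(-1) · (1 − (1)/13^4)^(-1) · (1 − (1)/17^4)^(-1) · (1 − (-1)/19^4)^(-1) · (1 − (-1)/23^4)^(-1) · (1 − (1)/29^4)^(-1) · (1 − (-1)/31^4)^(-1) · (1 − (1)/37^4)^(-1) · (1 − (1)/41^4)^(-1) · (1 − (-1)/43^4)^(-1) · (1 − (-1)/47^4)^(-1) = 424022009220093808147330044599350686845258380222853/428762185161728930691534489551822091105495385374720.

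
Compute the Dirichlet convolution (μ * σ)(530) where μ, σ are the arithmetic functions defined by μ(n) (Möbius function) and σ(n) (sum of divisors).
(μ * σ)(530) = 530

Divisors of 530: [1, 2, 5, 10, 53, 106, 265, 530]. For each d | 530:
  d = 1: μ(1) · σ(530/1) = 1 · 972 = 972
  d = 2: μ(2) · σ(530/2) = -1 · 324 = -324
  d = 5: μ(5) · σ(530/5) = -1 · 162 = -162
  d = 10: μ(10) · σ(530/10) = 1 · 54 = 54
  d = 53: μ(53) · σ(530/53) = -1 · 18 = -18
  d = 106: μ(106) · σ(530/106) = 1 · 6 = 6
  d = 265: μ(265) · σ(530/265) = 1 · 3 = 3
  d = 530: μ(530) · σ(530/530) = -1 · 1 = -1
Summing: (μ * σ)(530) = 972 + -324 + -162 + 54 + -18 + 6 + 3 + -1 = 530.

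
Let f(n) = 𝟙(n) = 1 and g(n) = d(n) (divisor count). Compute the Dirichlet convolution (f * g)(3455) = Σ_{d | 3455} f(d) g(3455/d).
(𝟙 * d)(3455) = 9

Divisors of 3455: [1, 5, 691, 3455]. For each d | 3455:
  d = 1: 𝟙(1) · d(3455/1) = 1 · 4 = 4
  d = 5: 𝟙(5) · d(3455/5) = 1 · 2 = 2
  d = 691: 𝟙(691) · d(3455/691) = 1 · 2 = 2
  d = 3455: 𝟙(3455) · d(3455/3455) = 1 · 1 = 1
Summing: (𝟙 * d)(3455) = 4 + 2 + 2 + 1 = 9.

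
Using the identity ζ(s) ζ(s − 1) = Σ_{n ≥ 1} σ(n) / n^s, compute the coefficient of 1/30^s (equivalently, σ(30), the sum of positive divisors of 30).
σ(30) = 72

In the product (Σ m^0/m^s)(Σ k / k^s) = Σ (Σ_{d | n} d) / n^s, the coefficient of 1/n^s is σ(n) = Σ_{d | n} d. For n = 30, divisors are [1, 2, 3, 5, 6, 10, 15, 30]; summing: σ(30) = 72.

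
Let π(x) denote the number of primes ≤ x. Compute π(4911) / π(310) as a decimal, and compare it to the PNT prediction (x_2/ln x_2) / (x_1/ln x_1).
π(4911)/π(310) = 656/63 ≈ 10.4127;  PNT prediction ≈ 10.6925.

π(310) = 63 and π(4911) = 656, so π(4911)/π(310) ≈ 10.4127. The PNT-predicted ratio is (4911/ln(4911)) / (310/ln(310)) ≈ 10.6925. The two agree to within a few percent, as expected.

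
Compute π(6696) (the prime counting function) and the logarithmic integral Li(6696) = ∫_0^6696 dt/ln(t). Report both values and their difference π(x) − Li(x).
π(6696) = 863;  Li(6696) ≈ 879.91;  π(x) − Li(x) ≈ -16.91.

Direct count of primes ≤ 6696 gives π(6696) = 863. Numerical evaluation of the logarithmic integral gives Li(6696) ≈ 879.91. The difference π(x) − Li(x) ≈ -16.91 is typically negative for small/moderate x (Li(x) overestimates), though Littlewood's theorem shows this sign changes infinitely often.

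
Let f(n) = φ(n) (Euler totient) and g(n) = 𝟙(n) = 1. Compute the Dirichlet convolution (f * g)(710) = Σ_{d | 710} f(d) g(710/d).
(φ * 𝟙)(710) = 710

Divisors of 710: [1, 2, 5, 10, 71, 142, 355, 710]. For each d | 710:
  d = 1: φ(1) · 𝟙(710/1) = 1 · 1 = 1
  d = 2: φ(2) · 𝟙(710/2) = 1 · 1 = 1
  d = 5: φ(5) · 𝟙(710/5) = 4 · 1 = 4
  d = 10: φ(10) · 𝟙(710/10) = 4 · 1 = 4
  d = 71: φ(71) · 𝟙(710/71) = 70 · 1 = 70
  d = 142: φ(142) · 𝟙(710/142) = 70 · 1 = 70
  d = 355: φ(355) · 𝟙(710/355) = 280 · 1 = 280
  d = 710: φ(710) · 𝟙(710/710) = 280 · 1 = 280
Summing: (φ * 𝟙)(710) = 1 + 1 + 4 + 4 + 70 + 70 + 280 + 280 = 710.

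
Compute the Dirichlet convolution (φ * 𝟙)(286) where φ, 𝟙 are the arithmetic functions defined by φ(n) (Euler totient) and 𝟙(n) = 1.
(φ * 𝟙)(286) = 286

Divisors of 286: [1, 2, 11, 13, 22, 26, 143, 286]. For each d | 286:
  d = 1: φ(1) · 𝟙(286/1) = 1 · 1 = 1
  d = 2: φ(2) · 𝟙(286/2) = 1 · 1 = 1
  d = 11: φ(11) · 𝟙(286/11) = 10 · 1 = 10
  d = 13: φ(13) · 𝟙(286/13) = 12 · 1 = 12
  d = 22: φ(22) · 𝟙(286/22) = 10 · 1 = 10
  d = 26: φ(26) · 𝟙(286/26) = 12 · 1 = 12
  d = 143: φ(143) · 𝟙(286/143) = 120 · 1 = 120
  d = 286: φ(286) · 𝟙(286/286) = 120 · 1 = 120
Summing: (φ * 𝟙)(286) = 1 + 1 + 10 + 12 + 10 + 12 + 120 + 120 = 286.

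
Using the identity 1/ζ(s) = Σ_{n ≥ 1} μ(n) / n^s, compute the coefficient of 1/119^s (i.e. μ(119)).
μ(119) = 1

Factor n = 119 = 7 · 17. μ(n) = 0 if any exponent ≥ 2 (not squarefree); otherwise μ(n) = (−1)^{ω(n)} where ω(n) is the number of distinct prime factors. Applying: μ(119) = 1.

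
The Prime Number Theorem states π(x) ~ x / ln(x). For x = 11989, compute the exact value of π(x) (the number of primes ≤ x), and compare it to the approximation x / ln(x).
π(11989) = 1438;  x/ln(x) ≈ 1276.55;  relative error ≈ 11.23%.

Directly count primes up to 11989: π(11989) = 1438. The PNT approximation gives 11989/ln(11989) ≈ 11989/9.39174 ≈ 1276.55. Relative error (π(x) − x/ln(x)) / π(x) ≈ 11.23%; the approximation is known to undercount slightly (Li(x) is a better estimate).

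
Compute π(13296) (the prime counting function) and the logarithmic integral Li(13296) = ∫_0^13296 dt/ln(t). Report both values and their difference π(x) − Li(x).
π(13296) = 1578;  Li(13296) ≈ 1598.32;  π(x) − Li(x) ≈ -20.32.

Direct count of primes ≤ 13296 gives π(13296) = 1578. Numerical evaluation of the logarithmic integral gives Li(13296) ≈ 1598.32. The difference π(x) − Li(x) ≈ -20.32 is typically negative for small/moderate x (Li(x) overestimates), though Littlewood's theorem shows this sign changes infinitely often.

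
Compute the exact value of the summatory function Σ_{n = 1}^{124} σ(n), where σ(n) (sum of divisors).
Σ_{n ≤ 124} σ(n) = 12684

Compute σ(n) for each 1 ≤ n ≤ 124: σ(1) = 1, σ(2) = 3, σ(3) = 4, σ(4) = 7, σ(5) = 6, σ(6) = 12, σ(7) = 8, σ(8) = 15, σ(9) = 13, σ(10) = 18, σ(11) = 12, σ(12) = 28, σ(13) = 14, σ(14) = 24, σ(15) = 24, σ(16) = 31, σ(17) = 18, σ(18) = 39, σ(19) = 20, σ(20) = 42, σ(21) = 32, σ(22) = 36, σ(23) = 24, σ(24) = 60, σ(25) = 31, σ(26) = 42, σ(27) = 40, σ(28) = 56, σ(29) = 30, σ(30) = 72, σ(31) = 32, σ(32) = 63, σ(33) = 48, σ(34) = 54, σ(35) = 48, σ(36) = 91, σ(37) = 38, σ(38) = 60, σ(39) = 56, σ(40) = 90, σ(41) = 42, σ(42) = 96, σ(43) = 44, σ(44) = 84, σ(45) = 78, σ(46) = 72, σ(47) = 48, σ(48) = 124, σ(49) = 57, σ(50) = 93, σ(51) = 72, σ(52) = 98, σ(53) = 54, σ(54) = 120, σ(55) = 72, σ(56) = 120, σ(57) = 80, σ(58) = 90, σ(59) = 60, σ(60) = 168, σ(61) = 62, σ(62) = 96, σ(63) = 104, σ(64) = 127, σ(65) = 84, σ(66) = 144, σ(67) = 68, σ(68) = 126, σ(69) = 96, σ(70) = 144, σ(71) = 72, σ(72) = 195, σ(73) = 74, σ(74) = 114, σ(75) = 124, σ(76) = 140, σ(77) = 96, σ(78) = 168, σ(79) = 80, σ(80) = 186, σ(81) = 121, σ(82) = 126, σ(83) = 84, σ(84) = 224, σ(85) = 108, σ(86) = 132, σ(87) = 120, σ(88) = 180, σ(89) = 90, σ(90) = 234, σ(91) = 112, σ(92) = 168, σ(93) = 128, σ(94) = 144, σ(95) = 120, σ(96) = 252, σ(97) = 98, σ(98) = 171, σ(99) = 156, σ(100) = 217, σ(101) = 102, σ(102) = 216, σ(103) = 104, σ(104) = 210, σ(105) = 192, σ(106) = 162, σ(107) = 108, σ(108) = 280, σ(109) = 110, σ(110) = 216, σ(111) = 152, σ(112) = 248, σ(113) = 114, σ(114) = 240, σ(115) = 144, σ(116) = 210, σ(117) = 182, σ(118) = 180, σ(119) = 144, σ(120) = 360, σ(121) = 133, σ(122) = 186, σ(123) = 168, σ(124) = 224. Summing all 124 values: 12684. (Average order: Σ_{n ≤ x} σ(n) ~ (π²/12) x². For x = 124, (π²/12)·124² ≈ 12646.25.)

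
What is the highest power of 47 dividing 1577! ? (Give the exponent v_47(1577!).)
v_47(1577!) = 33

Legendre's formula: v_p(n!) = Σ_{k ≥ 1} ⌊n / p^k⌋. For p = 47, n = 1577, the terms are:
  ⌊1577/47^1⌋ = ⌊1577/47⌋ = 33
(the next term ⌊1577/47^2⌋ = 0, terminating the sum). Summing: v_47(1577!) = 33 = 33.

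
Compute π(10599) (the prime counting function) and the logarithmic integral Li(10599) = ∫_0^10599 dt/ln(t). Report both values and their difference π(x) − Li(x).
π(10599) = 1292;  Li(10599) ≈ 1310.97;  π(x) − Li(x) ≈ -18.97.

Direct count of primes ≤ 10599 gives π(10599) = 1292. Numerical evaluation of the logarithmic integral gives Li(10599) ≈ 1310.97. The difference π(x) − Li(x) ≈ -18.97 is typically negative for small/moderate x (Li(x) overestimates), though Littlewood's theorem shows this sign changes infinitely often.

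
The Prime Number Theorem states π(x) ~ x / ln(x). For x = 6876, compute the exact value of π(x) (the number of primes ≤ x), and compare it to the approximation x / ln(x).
π(6876) = 885;  x/ln(x) ≈ 778.20;  relative error ≈ 12.07%.

Directly count primes up to 6876: π(6876) = 885. The PNT approximation gives 6876/ln(6876) ≈ 6876/8.83579 ≈ 778.20. Relative error (π(x) − x/ln(x)) / π(x) ≈ 12.07%; the approximation is known to undercount slightly (Li(x) is a better estimate).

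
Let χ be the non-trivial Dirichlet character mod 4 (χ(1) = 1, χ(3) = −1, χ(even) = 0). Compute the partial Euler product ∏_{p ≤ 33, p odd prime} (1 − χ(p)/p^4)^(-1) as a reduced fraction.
∏ = 1870816715381797956556539609218365/1891731462842378884815364370202624

The odd primes p ≤ 33 are [3, 5, 7, 11, 13, 17, 19, 23, 29, 31]. For each, χ(p) = 1 if p ≡ 1 mod 4, χ(p) = −1 if p ≡ 3 mod 4. Taking (1 − χ(p)/p^4)^(-1) = p^4/(p^4 − χ(p)): (1 − (-1)/3^4)^(-1) · (1 − (1)/5^4)^(-1) · (1 − (-1)/7^4)^(-1) · (1 − (-1)/11^4)^(-1) · (1 − (1)/13^4)^(-1) · (1 − (1)/17^4)^(-1) · (1 − (-1)/19^4)^(-1) · (1 − (-1)/23^4)^(-1) · (1 − (1)/29^4)^(-1) · (1 − (-1)/31^4)^(-1) = 1870816715381797956556539609218365/1891731462842378884815364370202624.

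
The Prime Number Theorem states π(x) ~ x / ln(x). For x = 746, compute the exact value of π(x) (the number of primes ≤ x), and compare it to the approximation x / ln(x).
π(746) = 132;  x/ln(x) ≈ 112.78;  relative error ≈ 14.56%.

Directly count primes up to 746: π(746) = 132. The PNT approximation gives 746/ln(746) ≈ 746/6.61473 ≈ 112.78. Relative error (π(x) − x/ln(x)) / π(x) ≈ 14.56%; the approximation is known to undercount slightly (Li(x) is a better estimate).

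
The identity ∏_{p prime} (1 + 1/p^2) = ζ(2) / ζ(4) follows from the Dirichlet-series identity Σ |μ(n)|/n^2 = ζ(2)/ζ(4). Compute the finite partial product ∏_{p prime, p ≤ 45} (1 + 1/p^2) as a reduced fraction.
∏ = 783023736407200000000/517444490765057062977

The primes p ≤ 45 are [2, 3, 5, 7, 11, 13, 17, 19, 23, 29, 31, 37, 41, 43]. For each, (1 + 1/p^2) = (p^2 + 1)/p^2. Multiplying these fractions over p ∈ [2, 3, 5, 7, 11, 13, 17, 19, 23, 29, 31, 37, 41, 43] gives 783023736407200000000/517444490765057062977. (In the limit P → ∞ this tends to ζ(2)/ζ(4).)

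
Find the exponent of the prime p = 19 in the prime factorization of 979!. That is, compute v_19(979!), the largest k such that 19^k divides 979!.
v_19(979!) = 53

Legendre's formula: v_p(n!) = Σ_{k ≥ 1} ⌊n / p^k⌋. For p = 19, n = 979, the terms are:
  ⌊979/19^1⌋ = ⌊979/19⌋ = 51
  ⌊979/19^2⌋ = ⌊979/361⌋ = 2
(the next term ⌊979/19^3⌋ = 0, terminating the sum). Summing: v_19(979!) = 51 + 2 = 53.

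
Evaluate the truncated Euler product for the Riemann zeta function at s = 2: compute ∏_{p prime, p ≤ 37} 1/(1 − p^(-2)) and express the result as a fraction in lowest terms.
∏ = 5974606913975783369/3652034743605657600

The primes p ≤ 37 are [2, 3, 5, 7, 11, 13, 17, 19, 23, 29, 31, 37]. For each prime, (1 − 1/p^2)^(-1) = p^2 / (p^2 − 1). The product is (1 − 1/2^2)^(-1), (1 − 1/3^2)^(-1), (1 − 1/5^2)^(-1), (1 − 1/7^2)^(-1), (1 − 1/11^2)^(-1), (1 − 1/13^2)^(-1), (1 − 1/17^2)^(-1), (1 − 1/19^2)^(-1), (1 − 1/23^2)^(-1), (1 − 1/29^2)^(-1), (1 − 1/31^2)^(-1), (1 − 1/37^2)^(-1) = ∏ p^2 / (p^2 − 1) = 5974606913975783369/3652034743605657600.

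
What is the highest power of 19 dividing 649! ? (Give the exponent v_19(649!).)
v_19(649!) = 35

Legendre's formula: v_p(n!) = Σ_{k ≥ 1} ⌊n / p^k⌋. For p = 19, n = 649, the terms are:
  ⌊649/19^1⌋ = ⌊649/19⌋ = 34
  ⌊649/19^2⌋ = ⌊649/361⌋ = 1
(the next term ⌊649/19^3⌋ = 0, terminating the sum). Summing: v_19(649!) = 34 + 1 = 35.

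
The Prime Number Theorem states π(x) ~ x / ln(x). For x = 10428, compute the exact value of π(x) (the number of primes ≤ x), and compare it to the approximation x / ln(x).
π(10428) = 1275;  x/ln(x) ≈ 1127.08;  relative error ≈ 11.60%.

Directly count primes up to 10428: π(10428) = 1275. The PNT approximation gives 10428/ln(10428) ≈ 10428/9.25225 ≈ 1127.08. Relative error (π(x) − x/ln(x)) / π(x) ≈ 11.60%; the approximation is known to undercount slightly (Li(x) is a better estimate).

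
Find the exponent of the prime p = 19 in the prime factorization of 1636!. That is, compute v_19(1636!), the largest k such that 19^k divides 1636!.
v_19(1636!) = 90

Legendre's formula: v_p(n!) = Σ_{k ≥ 1} ⌊n / p^k⌋. For p = 19, n = 1636, the terms are:
  ⌊1636/19^1⌋ = ⌊1636/19⌋ = 86
  ⌊1636/19^2⌋ = ⌊1636/361⌋ = 4
(the next term ⌊1636/19^3⌋ = 0, terminating the sum). Summing: v_19(1636!) = 86 + 4 = 90.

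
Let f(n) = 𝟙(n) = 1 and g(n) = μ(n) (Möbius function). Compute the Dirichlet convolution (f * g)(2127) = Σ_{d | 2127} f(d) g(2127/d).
(𝟙 * μ)(2127) = 0

Divisors of 2127: [1, 3, 709, 2127]. For each d | 2127:
  d = 1: 𝟙(1) · μ(2127/1) = 1 · 1 = 1
  d = 3: 𝟙(3) · μ(2127/3) = 1 · -1 = -1
  d = 709: 𝟙(709) · μ(2127/709) = 1 · -1 = -1
  d = 2127: 𝟙(2127) · μ(2127/2127) = 1 · 1 = 1
Summing: (𝟙 * μ)(2127) = 1 + -1 + -1 + 1 = 0.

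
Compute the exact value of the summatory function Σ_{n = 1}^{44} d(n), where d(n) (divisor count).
Σ_{n ≤ 44} d(n) = 176

Compute d(n) for each 1 ≤ n ≤ 44: d(1) = 1, d(2) = 2, d(3) = 2, d(4) = 3, d(5) = 2, d(6) = 4, d(7) = 2, d(8) = 4, d(9) = 3, d(10) = 4, d(11) = 2, d(12) = 6, d(13) = 2, d(14) = 4, d(15) = 4, d(16) = 5, d(17) = 2, d(18) = 6, d(19) = 2, d(20) = 6, d(21) = 4, d(22) = 4, d(23) = 2, d(24) = 8, d(25) = 3, d(26) = 4, d(27) = 4, d(28) = 6, d(29) = 2, d(30) = 8, d(31) = 2, d(32) = 6, d(33) = 4, d(34) = 4, d(35) = 4, d(36) = 9, d(37) = 2, d(38) = 4, d(39) = 4, d(40) = 8, d(41) = 2, d(42) = 8, d(43) = 2, d(44) = 6. Summing all 44 values: 176. (Dirichlet's divisor formula: Σ_{n ≤ x} d(n) = x ln(x) + (2γ − 1) x + O(√x). For x = 44, the asymptotic estimate is ≈ 173.30.)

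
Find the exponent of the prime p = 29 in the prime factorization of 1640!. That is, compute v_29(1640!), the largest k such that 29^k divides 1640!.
v_29(1640!) = 57

Legendre's formula: v_p(n!) = Σ_{k ≥ 1} ⌊n / p^k⌋. For p = 29, n = 1640, the terms are:
  ⌊1640/29^1⌋ = ⌊1640/29⌋ = 56
  ⌊1640/29^2⌋ = ⌊1640/841⌋ = 1
(the next term ⌊1640/29^3⌋ = 0, terminating the sum). Summing: v_29(1640!) = 56 + 1 = 57.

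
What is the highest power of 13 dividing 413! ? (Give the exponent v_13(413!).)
v_13(413!) = 33

Legendre's formula: v_p(n!) = Σ_{k ≥ 1} ⌊n / p^k⌋. For p = 13, n = 413, the terms are:
  ⌊413/13^1⌋ = ⌊413/13⌋ = 31
  ⌊413/13^2⌋ = ⌊413/169⌋ = 2
(the next term ⌊413/13^3⌋ = 0, terminating the sum). Summing: v_13(413!) = 31 + 2 = 33.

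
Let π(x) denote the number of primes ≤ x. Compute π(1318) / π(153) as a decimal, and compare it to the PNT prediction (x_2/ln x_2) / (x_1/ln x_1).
π(1318)/π(153) = 214/36 ≈ 5.9444;  PNT prediction ≈ 6.0321.

π(153) = 36 and π(1318) = 214, so π(1318)/π(153) ≈ 5.9444. The PNT-predicted ratio is (1318/ln(1318)) / (153/ln(153)) ≈ 6.0321. The two agree to within a few percent, as expected.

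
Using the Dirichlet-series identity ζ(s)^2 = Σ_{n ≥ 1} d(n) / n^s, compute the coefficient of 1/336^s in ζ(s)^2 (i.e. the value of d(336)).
d(336) = 20

ζ(s)^2 = (Σ 1/m^s)(Σ 1/k^s). The coefficient of 1/n^s in the product is the number of ordered pairs (m, k) with mk = n, which equals d(n). For n = 336, divisors are [1, 2, 3, 4, 6, 7, 8, 12, 14, 16, 21, 24, 28, 42, 48, 56, 84, 112, 168, 336], so d(336) = 20.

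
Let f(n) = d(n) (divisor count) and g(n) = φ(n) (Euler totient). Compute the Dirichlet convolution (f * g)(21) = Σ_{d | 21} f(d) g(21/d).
(d * φ)(21) = 32

Divisors of 21: [1, 3, 7, 21]. For each d | 21:
  d = 1: d(1) · φ(21/1) = 1 · 12 = 12
  d = 3: d(3) · φ(21/3) = 2 · 6 = 12
  d = 7: d(7) · φ(21/7) = 2 · 2 = 4
  d = 21: d(21) · φ(21/21) = 4 · 1 = 4
Summing: (d * φ)(21) = 12 + 12 + 4 + 4 = 32.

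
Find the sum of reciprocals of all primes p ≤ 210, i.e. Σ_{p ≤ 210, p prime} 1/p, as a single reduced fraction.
Σ 1/p = 15202313841027497739047080375538859939135227730139536997746371469607707132833646367/7799922041683461553249199106329813876687996789903550945093032474868511536164700810

π(210) = 46, so the primes ≤ 210 are [2, 3, 5, 7, 11, 13, 17, 19, 23, 29, 31, 37, 41, 43, 47, 53, 59, 61, 67, 71, 73, 79, 83, 89, 97, 101, 103, 107, 109, 113, 127, 131, 137, 139, 149, 151, 157, 163, 167, 173, 179, 181, 191, 193, 197, 199]. Summing 1/p over these primes: 15202313841027497739047080375538859939135227730139536997746371469607707132833646367/7799922041683461553249199106329813876687996789903550945093032474868511536164700810 ≈ 1.9490. Mertens estimate ln ln(210) + 0.2615 ≈ 1.9381.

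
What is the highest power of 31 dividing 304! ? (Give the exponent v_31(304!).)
v_31(304!) = 9

Legendre's formula: v_p(n!) = Σ_{k ≥ 1} ⌊n / p^k⌋. For p = 31, n = 304, the terms are:
  ⌊304/31^1⌋ = ⌊304/31⌋ = 9
(the next term ⌊304/31^2⌋ = 0, terminating the sum). Summing: v_31(304!) = 9 = 9.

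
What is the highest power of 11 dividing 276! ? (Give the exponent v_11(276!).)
v_11(276!) = 27

Legendre's formula: v_p(n!) = Σ_{k ≥ 1} ⌊n / p^k⌋. For p = 11, n = 276, the terms are:
  ⌊276/11^1⌋ = ⌊276/11⌋ = 25
  ⌊276/11^2⌋ = ⌊276/121⌋ = 2
(the next term ⌊276/11^3⌋ = 0, terminating the sum). Summing: v_11(276!) = 25 + 2 = 27.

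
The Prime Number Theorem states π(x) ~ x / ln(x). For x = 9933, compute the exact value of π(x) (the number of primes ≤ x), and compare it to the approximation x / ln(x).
π(9933) = 1225;  x/ln(x) ≈ 1079.25;  relative error ≈ 11.90%.

Directly count primes up to 9933: π(9933) = 1225. The PNT approximation gives 9933/ln(9933) ≈ 9933/9.20362 ≈ 1079.25. Relative error (π(x) − x/ln(x)) / π(x) ≈ 11.90%; the approximation is known to undercount slightly (Li(x) is a better estimate).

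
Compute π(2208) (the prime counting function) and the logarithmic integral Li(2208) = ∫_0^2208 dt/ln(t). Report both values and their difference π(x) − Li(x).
π(2208) = 329;  Li(2208) ≈ 341.99;  π(x) − Li(x) ≈ -12.99.

Direct count of primes ≤ 2208 gives π(2208) = 329. Numerical evaluation of the logarithmic integral gives Li(2208) ≈ 341.99. The difference π(x) − Li(x) ≈ -12.99 is typically negative for small/moderate x (Li(x) overestimates), though Littlewood's theorem shows this sign changes infinitely often.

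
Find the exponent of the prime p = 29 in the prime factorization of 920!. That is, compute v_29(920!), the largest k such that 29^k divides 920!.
v_29(920!) = 32

Legendre's formula: v_p(n!) = Σ_{k ≥ 1} ⌊n / p^k⌋. For p = 29, n = 920, the terms are:
  ⌊920/29^1⌋ = ⌊920/29⌋ = 31
  ⌊920/29^2⌋ = ⌊920/841⌋ = 1
(the next term ⌊920/29^3⌋ = 0, terminating the sum). Summing: v_29(920!) = 31 + 1 = 32.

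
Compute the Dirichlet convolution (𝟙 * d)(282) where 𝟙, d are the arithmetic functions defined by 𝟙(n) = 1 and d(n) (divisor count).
(𝟙 * d)(282) = 27

Divisors of 282: [1, 2, 3, 6, 47, 94, 141, 282]. For each d | 282:
  d = 1: 𝟙(1) · d(282/1) = 1 · 8 = 8
  d = 2: 𝟙(2) · d(282/2) = 1 · 4 = 4
  d = 3: 𝟙(3) · d(282/3) = 1 · 4 = 4
  d = 6: 𝟙(6) · d(282/6) = 1 · 2 = 2
  d = 47: 𝟙(47) · d(282/47) = 1 · 4 = 4
  d = 94: 𝟙(94) · d(282/94) = 1 · 2 = 2
  d = 141: 𝟙(141) · d(282/141) = 1 · 2 = 2
  d = 282: 𝟙(282) · d(282/282) = 1 · 1 = 1
Summing: (𝟙 * d)(282) = 8 + 4 + 4 + 2 + 4 + 2 + 2 + 1 = 27.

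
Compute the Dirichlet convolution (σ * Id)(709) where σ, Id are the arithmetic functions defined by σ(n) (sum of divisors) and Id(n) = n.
(σ * Id)(709) = 1419

Divisors of 709: [1, 709]. For each d | 709:
  d = 1: σ(1) · Id(709/1) = 1 · 709 = 709
  d = 709: σ(709) · Id(709/709) = 710 · 1 = 710
Summing: (σ * Id)(709) = 709 + 710 = 1419.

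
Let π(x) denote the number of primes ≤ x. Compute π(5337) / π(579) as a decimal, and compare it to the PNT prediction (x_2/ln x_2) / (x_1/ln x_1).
π(5337)/π(579) = 706/106 ≈ 6.6604;  PNT prediction ≈ 6.8321.

π(579) = 106 and π(5337) = 706, so π(5337)/π(579) ≈ 6.6604. The PNT-predicted ratio is (5337/ln(5337)) / (579/ln(579)) ≈ 6.8321. The two agree to within a few percent, as expected.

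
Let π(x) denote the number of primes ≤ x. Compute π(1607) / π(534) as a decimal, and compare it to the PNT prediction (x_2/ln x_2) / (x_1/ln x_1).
π(1607)/π(534) = 253/99 ≈ 2.5556;  PNT prediction ≈ 2.5602.

π(534) = 99 and π(1607) = 253, so π(1607)/π(534) ≈ 2.5556. The PNT-predicted ratio is (1607/ln(1607)) / (534/ln(534)) ≈ 2.5602. The two agree to within a few percent, as expected.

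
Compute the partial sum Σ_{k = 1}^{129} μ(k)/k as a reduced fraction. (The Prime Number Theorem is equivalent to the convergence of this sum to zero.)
Σ μ(k)/k = 2883541630766650147338641079750887309418649355/401447693933303618909444119902604513664588524773

Values of μ(k) for 1 ≤ k ≤ 129: μ(1) = 1, μ(2) = -1, μ(3) = -1, μ(5) = -1, μ(6) = 1, μ(7) = -1, μ(10) = 1, μ(11) = -1, μ(13) = -1, μ(14) = 1, μ(15) = 1, μ(17) = -1, μ(19) = -1, μ(21) = 1, μ(22) = 1, μ(23) = -1, μ(26) = 1, μ(29) = -1, μ(30) = -1, μ(31) = -1, μ(33) = 1, μ(34) = 1, μ(35) = 1, μ(37) = -1, μ(38) = 1, μ(39) = 1, μ(41) = -1, μ(42) = -1, μ(43) = -1, μ(46) = 1, μ(47) = -1, μ(51) = 1, μ(53) = -1, μ(55) = 1, μ(57) = 1, μ(58) = 1, μ(59) = -1, μ(61) = -1, μ(62) = 1, μ(65) = 1, μ(66) = -1, μ(67) = -1, μ(69) = 1, μ(70) = -1, μ(71) = -1, μ(73) = -1, μ(74) = 1, μ(77) = 1, μ(78) = -1, μ(79) = -1, μ(82) = 1, μ(83) = -1, μ(85) = 1, μ(86) = 1, μ(87) = 1, μ(89) = -1, μ(91) = 1, μ(93) = 1, μ(94) = 1, μ(95) = 1, μ(97) = -1, μ(101) = -1, μ(102) = -1, μ(103) = -1, μ(105) = -1, μ(106) = 1, μ(107) = -1, μ(109) = -1, μ(110) = -1, μ(111) = 1, μ(113) = -1, μ(114) = -1, μ(115) = 1, μ(118) = 1, μ(119) = 1, μ(122) = 1, μ(123) = 1, μ(127) = -1, μ(129) = 1, with μ = 0 on non-squarefree integers. Summing μ(k)/k for k where μ(k) ≠ 0 gives 2883541630766650147338641079750887309418649355/401447693933303618909444119902604513664588524773 ≈ 0.0072. (PNT ⟺ this sum → 0 as n → ∞.)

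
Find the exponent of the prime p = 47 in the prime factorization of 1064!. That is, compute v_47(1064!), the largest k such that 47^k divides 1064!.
v_47(1064!) = 22

Legendre's formula: v_p(n!) = Σ_{k ≥ 1} ⌊n / p^k⌋. For p = 47, n = 1064, the terms are:
  ⌊1064/47^1⌋ = ⌊1064/47⌋ = 22
(the next term ⌊1064/47^2⌋ = 0, terminating the sum). Summing: v_47(1064!) = 22 = 22.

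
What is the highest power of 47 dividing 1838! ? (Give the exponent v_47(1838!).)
v_47(1838!) = 39

Legendre's formula: v_p(n!) = Σ_{k ≥ 1} ⌊n / p^k⌋. For p = 47, n = 1838, the terms are:
  ⌊1838/47^1⌋ = ⌊1838/47⌋ = 39
(the next term ⌊1838/47^2⌋ = 0, terminating the sum). Summing: v_47(1838!) = 39 = 39.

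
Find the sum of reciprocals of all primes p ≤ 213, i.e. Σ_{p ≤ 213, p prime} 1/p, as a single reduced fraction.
Σ 1/p = 3215488142498485484492183158345029261034221047849345857469577412562094716564064084247/1645783550795210387735581011435590727981167322669649249414629852197255934130751870910

π(213) = 47, so the primes ≤ 213 are [2, 3, 5, 7, 11, 13, 17, 19, 23, 29, 31, 37, 41, 43, 47, 53, 59, 61, 67, 71, 73, 79, 83, 89, 97, 101, 103, 107, 109, 113, 127, 131, 137, 139, 149, 151, 157, 163, 167, 173, 179, 181, 191, 193, 197, 199, 211]. Summing 1/p over these primes: 3215488142498485484492183158345029261034221047849345857469577412562094716564064084247/1645783550795210387735581011435590727981167322669649249414629852197255934130751870910 ≈ 1.9538. Mertens estimate ln ln(213) + 0.2615 ≈ 1.9407.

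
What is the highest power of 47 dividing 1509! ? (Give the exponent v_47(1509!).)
v_47(1509!) = 32

Legendre's formula: v_p(n!) = Σ_{k ≥ 1} ⌊n / p^k⌋. For p = 47, n = 1509, the terms are:
  ⌊1509/47^1⌋ = ⌊1509/47⌋ = 32
(the next term ⌊1509/47^2⌋ = 0, terminating the sum). Summing: v_47(1509!) = 32 = 32.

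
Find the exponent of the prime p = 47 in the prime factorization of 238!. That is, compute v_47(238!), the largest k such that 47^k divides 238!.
v_47(238!) = 5

Legendre's formula: v_p(n!) = Σ_{k ≥ 1} ⌊n / p^k⌋. For p = 47, n = 238, the terms are:
  ⌊238/47^1⌋ = ⌊238/47⌋ = 5
(the next term ⌊238/47^2⌋ = 0, terminating the sum). Summing: v_47(238!) = 5 = 5.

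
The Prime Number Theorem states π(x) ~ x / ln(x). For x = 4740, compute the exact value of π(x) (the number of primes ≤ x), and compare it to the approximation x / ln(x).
π(4740) = 639;  x/ln(x) ≈ 560.03;  relative error ≈ 12.36%.

Directly count primes up to 4740: π(4740) = 639. The PNT approximation gives 4740/ln(4740) ≈ 4740/8.46379 ≈ 560.03. Relative error (π(x) − x/ln(x)) / π(x) ≈ 12.36%; the approximation is known to undercount slightly (Li(x) is a better estimate).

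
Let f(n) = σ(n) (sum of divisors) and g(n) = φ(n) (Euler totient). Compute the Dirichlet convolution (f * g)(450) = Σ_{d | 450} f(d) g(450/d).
(σ * φ)(450) = 8100

Divisors of 450: [1, 2, 3, 5, 6, 9, 10, 15, 18, 25, 30, 45, 50, 75, 90, 150, 225, 450]. For each d | 450:
  d = 1: σ(1) · φ(450/1) = 1 · 120 = 120
  d = 2: σ(2) · φ(450/2) = 3 · 120 = 360
  d = 3: σ(3) · φ(450/3) = 4 · 40 = 160
  d = 5: σ(5) · φ(450/5) = 6 · 24 = 144
  d = 6: σ(6) · φ(450/6) = 12 · 40 = 480
  d = 9: σ(9) · φ(450/9) = 13 · 20 = 260
  d = 10: σ(10) · φ(450/10) = 18 · 24 = 432
  d = 15: σ(15) · φ(450/15) = 24 · 8 = 192
  d = 18: σ(18) · φ(450/18) = 39 · 20 = 780
  d = 25: σ(25) · φ(450/25) = 31 · 6 = 186
  d = 30: σ(30) · φ(450/30) = 72 · 8 = 576
  d = 45: σ(45) · φ(450/45) = 78 · 4 = 312
  d = 50: σ(50) · φ(450/50) = 93 · 6 = 558
  d = 75: σ(75) · φ(450/75) = 124 · 2 = 248
  d = 90: σ(90) · φ(450/90) = 234 · 4 = 936
  d = 150: σ(150) · φ(450/150) = 372 · 2 = 744
  d = 225: σ(225) · φ(450/225) = 403 · 1 = 403
  d = 450: σ(450) · φ(450/450) = 1209 · 1 = 1209
Summing: (σ * φ)(450) = 120 + 360 + 160 + 144 + 480 + 260 + 432 + 192 + 780 + 186 + 576 + 312 + 558 + 248 + 936 + 744 + 403 + 1209 = 8100.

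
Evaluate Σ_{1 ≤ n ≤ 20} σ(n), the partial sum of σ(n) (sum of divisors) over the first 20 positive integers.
Σ_{n ≤ 20} σ(n) = 339

Compute σ(n) for each 1 ≤ n ≤ 20: σ(1) = 1, σ(2) = 3, σ(3) = 4, σ(4) = 7, σ(5) = 6, σ(6) = 12, σ(7) = 8, σ(8) = 15, σ(9) = 13, σ(10) = 18, σ(11) = 12, σ(12) = 28, σ(13) = 14, σ(14) = 24, σ(15) = 24, σ(16) = 31, σ(17) = 18, σ(18) = 39, σ(19) = 20, σ(20) = 42. Summing all 20 values: 339. (Average order: Σ_{n ≤ x} σ(n) ~ (π²/12) x². For x = 20, (π²/12)·20² ≈ 328.99.)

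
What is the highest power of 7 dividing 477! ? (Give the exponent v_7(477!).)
v_7(477!) = 78

Legendre's formula: v_p(n!) = Σ_{k ≥ 1} ⌊n / p^k⌋. For p = 7, n = 477, the terms are:
  ⌊477/7^1⌋ = ⌊477/7⌋ = 68
  ⌊477/7^2⌋ = ⌊477/49⌋ = 9
  ⌊477/7^3⌋ = ⌊477/343⌋ = 1
(the next term ⌊477/7^4⌋ = 0, terminating the sum). Summing: v_7(477!) = 68 + 9 + 1 = 78.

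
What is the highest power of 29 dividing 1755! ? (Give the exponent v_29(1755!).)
v_29(1755!) = 62

Legendre's formula: v_p(n!) = Σ_{k ≥ 1} ⌊n / p^k⌋. For p = 29, n = 1755, the terms are:
  ⌊1755/29^1⌋ = ⌊1755/29⌋ = 60
  ⌊1755/29^2⌋ = ⌊1755/841⌋ = 2
(the next term ⌊1755/29^3⌋ = 0, terminating the sum). Summing: v_29(1755!) = 60 + 2 = 62.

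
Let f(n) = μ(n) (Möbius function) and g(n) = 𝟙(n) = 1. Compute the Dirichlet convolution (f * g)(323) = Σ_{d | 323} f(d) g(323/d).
(μ * 𝟙)(323) = 0

Divisors of 323: [1, 17, 19, 323]. For each d | 323:
  d = 1: μ(1) · 𝟙(323/1) = 1 · 1 = 1
  d = 17: μ(17) · 𝟙(323/17) = -1 · 1 = -1
  d = 19: μ(19) · 𝟙(323/19) = -1 · 1 = -1
  d = 323: μ(323) · 𝟙(323/323) = 1 · 1 = 1
Summing: (μ * 𝟙)(323) = 1 + -1 + -1 + 1 = 0.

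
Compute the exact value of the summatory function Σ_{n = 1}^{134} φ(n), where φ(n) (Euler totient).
Σ_{n ≤ 134} φ(n) = 5498

Compute φ(n) for each 1 ≤ n ≤ 134: φ(1) = 1, φ(2) = 1, φ(3) = 2, φ(4) = 2, φ(5) = 4, φ(6) = 2, φ(7) = 6, φ(8) = 4, φ(9) = 6, φ(10) = 4, φ(11) = 10, φ(12) = 4, φ(13) = 12, φ(14) = 6, φ(15) = 8, φ(16) = 8, φ(17) = 16, φ(18) = 6, φ(19) = 18, φ(20) = 8, φ(21) = 12, φ(22) = 10, φ(23) = 22, φ(24) = 8, φ(25) = 20, φ(26) = 12, φ(27) = 18, φ(28) = 12, φ(29) = 28, φ(30) = 8, φ(31) = 30, φ(32) = 16, φ(33) = 20, φ(34) = 16, φ(35) = 24, φ(36) = 12, φ(37) = 36, φ(38) = 18, φ(39) = 24, φ(40) = 16, φ(41) = 40, φ(42) = 12, φ(43) = 42, φ(44) = 20, φ(45) = 24, φ(46) = 22, φ(47) = 46, φ(48) = 16, φ(49) = 42, φ(50) = 20, φ(51) = 32, φ(52) = 24, φ(53) = 52, φ(54) = 18, φ(55) = 40, φ(56) = 24, φ(57) = 36, φ(58) = 28, φ(59) = 58, φ(60) = 16, φ(61) = 60, φ(62) = 30, φ(63) = 36, φ(64) = 32, φ(65) = 48, φ(66) = 20, φ(67) = 66, φ(68) = 32, φ(69) = 44, φ(70) = 24, φ(71) = 70, φ(72) = 24, φ(73) = 72, φ(74) = 36, φ(75) = 40, φ(76) = 36, φ(77) = 60, φ(78) = 24, φ(79) = 78, φ(80) = 32, φ(81) = 54, φ(82) = 40, φ(83) = 82, φ(84) = 24, φ(85) = 64, φ(86) = 42, φ(87) = 56, φ(88) = 40, φ(89) = 88, φ(90) = 24, φ(91) = 72, φ(92) = 44, φ(93) = 60, φ(94) = 46, φ(95) = 72, φ(96) = 32, φ(97) = 96, φ(98) = 42, φ(99) = 60, φ(100) = 40, φ(101) = 100, φ(102) = 32, φ(103) = 102, φ(104) = 48, φ(105) = 48, φ(106) = 52, φ(107) = 106, φ(108) = 36, φ(109) = 108, φ(110) = 40, φ(111) = 72, φ(112) = 48, φ(113) = 112, φ(114) = 36, φ(115) = 88, φ(116) = 56, φ(117) = 72, φ(118) = 58, φ(119) = 96, φ(120) = 32, φ(121) = 110, φ(122) = 60, φ(123) = 80, φ(124) = 60, φ(125) = 100, φ(126) = 36, φ(127) = 126, φ(128) = 64, φ(129) = 84, φ(130) = 48, φ(131) = 130, φ(132) = 40, φ(133) = 108, φ(134) = 66. Summing all 134 values: 5498. (Average order: Σ_{n ≤ x} φ(n) ~ (3/π²) x². For x = 134, (3/π²)·134² ≈ 5457.97.)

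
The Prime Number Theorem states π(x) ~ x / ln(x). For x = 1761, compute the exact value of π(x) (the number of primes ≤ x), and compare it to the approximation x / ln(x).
π(1761) = 274;  x/ln(x) ≈ 235.63;  relative error ≈ 14.00%.

Directly count primes up to 1761: π(1761) = 274. The PNT approximation gives 1761/ln(1761) ≈ 1761/7.47364 ≈ 235.63. Relative error (π(x) − x/ln(x)) / π(x) ≈ 14.00%; the approximation is known to undercount slightly (Li(x) is a better estimate).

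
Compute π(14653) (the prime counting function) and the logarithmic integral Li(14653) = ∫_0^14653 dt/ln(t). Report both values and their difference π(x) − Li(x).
π(14653) = 1716;  Li(14653) ≈ 1740.49;  π(x) − Li(x) ≈ -24.49.

Direct count of primes ≤ 14653 gives π(14653) = 1716. Numerical evaluation of the logarithmic integral gives Li(14653) ≈ 1740.49. The difference π(x) − Li(x) ≈ -24.49 is typically negative for small/moderate x (Li(x) overestimates), though Littlewood's theorem shows this sign changes infinitely often.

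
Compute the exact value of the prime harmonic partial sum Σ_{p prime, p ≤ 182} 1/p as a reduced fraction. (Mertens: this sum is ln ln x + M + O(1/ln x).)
Σ 1/p = 10408867916382550633331528920459565913027063402071390584941986323453055203/5397346292805549782720214077673687806275517530364350655459511599582614290

π(182) = 42, so the primes ≤ 182 are [2, 3, 5, 7, 11, 13, 17, 19, 23, 29, 31, 37, 41, 43, 47, 53, 59, 61, 67, 71, 73, 79, 83, 89, 97, 101, 103, 107, 109, 113, 127, 131, 137, 139, 149, 151, 157, 163, 167, 173, 179, 181]. Summing 1/p over these primes: 10408867916382550633331528920459565913027063402071390584941986323453055203/5397346292805549782720214077673687806275517530364350655459511599582614290 ≈ 1.9285. Mertens estimate ln ln(182) + 0.2615 ≈ 1.9109.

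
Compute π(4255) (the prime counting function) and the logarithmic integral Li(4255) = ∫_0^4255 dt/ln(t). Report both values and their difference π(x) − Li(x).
π(4255) = 583;  Li(4255) ≈ 595.99;  π(x) − Li(x) ≈ -12.99.

Direct count of primes ≤ 4255 gives π(4255) = 583. Numerical evaluation of the logarithmic integral gives Li(4255) ≈ 595.99. The difference π(x) − Li(x) ≈ -12.99 is typically negative for small/moderate x (Li(x) overestimates), though Littlewood's theorem shows this sign changes infinitely often.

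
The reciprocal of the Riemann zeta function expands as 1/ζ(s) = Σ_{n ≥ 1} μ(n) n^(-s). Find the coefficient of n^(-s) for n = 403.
μ(403) = 1

Factor n = 403 = 13 · 31. μ(n) = 0 if any exponent ≥ 2 (not squarefree); otherwise μ(n) = (−1)^{ω(n)} where ω(n) is the number of distinct prime factors. Applying: μ(403) = 1.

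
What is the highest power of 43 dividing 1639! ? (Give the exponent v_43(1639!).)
v_43(1639!) = 38

Legendre's formula: v_p(n!) = Σ_{k ≥ 1} ⌊n / p^k⌋. For p = 43, n = 1639, the terms are:
  ⌊1639/43^1⌋ = ⌊1639/43⌋ = 38
(the next term ⌊1639/43^2⌋ = 0, terminating the sum). Summing: v_43(1639!) = 38 = 38.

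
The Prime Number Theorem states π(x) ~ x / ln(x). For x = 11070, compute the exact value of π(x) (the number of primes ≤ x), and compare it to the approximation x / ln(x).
π(11070) = 1341;  x/ln(x) ≈ 1188.79;  relative error ≈ 11.35%.

Directly count primes up to 11070: π(11070) = 1341. The PNT approximation gives 11070/ln(11070) ≈ 11070/9.31199 ≈ 1188.79. Relative error (π(x) − x/ln(x)) / π(x) ≈ 11.35%; the approximation is known to undercount slightly (Li(x) is a better estimate).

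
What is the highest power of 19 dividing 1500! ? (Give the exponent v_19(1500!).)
v_19(1500!) = 82

Legendre's formula: v_p(n!) = Σ_{k ≥ 1} ⌊n / p^k⌋. For p = 19, n = 1500, the terms are:
  ⌊1500/19^1⌋ = ⌊1500/19⌋ = 78
  ⌊1500/19^2⌋ = ⌊1500/361⌋ = 4
(the next term ⌊1500/19^3⌋ = 0, terminating the sum). Summing: v_19(1500!) = 78 + 4 = 82.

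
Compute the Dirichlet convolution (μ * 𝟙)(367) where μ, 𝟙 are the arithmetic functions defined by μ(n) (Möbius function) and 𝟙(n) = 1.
(μ * 𝟙)(367) = 0

Divisors of 367: [1, 367]. For each d | 367:
  d = 1: μ(1) · 𝟙(367/1) = 1 · 1 = 1
  d = 367: μ(367) · 𝟙(367/367) = -1 · 1 = -1
Summing: (μ * 𝟙)(367) = 1 + -1 = 0.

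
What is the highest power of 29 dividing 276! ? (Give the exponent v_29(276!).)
v_29(276!) = 9

Legendre's formula: v_p(n!) = Σ_{k ≥ 1} ⌊n / p^k⌋. For p = 29, n = 276, the terms are:
  ⌊276/29^1⌋ = ⌊276/29⌋ = 9
(the next term ⌊276/29^2⌋ = 0, terminating the sum). Summing: v_29(276!) = 9 = 9.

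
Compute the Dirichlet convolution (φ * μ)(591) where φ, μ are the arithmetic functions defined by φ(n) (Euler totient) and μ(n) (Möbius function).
(φ * μ)(591) = 195

Divisors of 591: [1, 3, 197, 591]. For each d | 591:
  d = 1: φ(1) · μ(591/1) = 1 · 1 = 1
  d = 3: φ(3) · μ(591/3) = 2 · -1 = -2
  d = 197: φ(197) · μ(591/197) = 196 · -1 = -196
  d = 591: φ(591) · μ(591/591) = 392 · 1 = 392
Summing: (φ * μ)(591) = 1 + -2 + -196 + 392 = 195.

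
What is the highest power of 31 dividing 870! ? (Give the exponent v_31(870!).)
v_31(870!) = 28

Legendre's formula: v_p(n!) = Σ_{k ≥ 1} ⌊n / p^k⌋. For p = 31, n = 870, the terms are:
  ⌊870/31^1⌋ = ⌊870/31⌋ = 28
(the next term ⌊870/31^2⌋ = 0, terminating the sum). Summing: v_31(870!) = 28 = 28.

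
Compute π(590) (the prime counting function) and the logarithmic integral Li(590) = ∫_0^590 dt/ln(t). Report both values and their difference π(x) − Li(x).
π(590) = 107;  Li(590) ≈ 116.08;  π(x) − Li(x) ≈ -9.08.

Direct count of primes ≤ 590 gives π(590) = 107. Numerical evaluation of the logarithmic integral gives Li(590) ≈ 116.08. The difference π(x) − Li(x) ≈ -9.08 is typically negative for small/moderate x (Li(x) overestimates), though Littlewood's theorem shows this sign changes infinitely often.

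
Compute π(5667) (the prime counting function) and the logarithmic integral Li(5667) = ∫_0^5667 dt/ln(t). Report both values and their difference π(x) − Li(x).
π(5667) = 746;  Li(5667) ≈ 762.01;  π(x) − Li(x) ≈ -16.01.

Direct count of primes ≤ 5667 gives π(5667) = 746. Numerical evaluation of the logarithmic integral gives Li(5667) ≈ 762.01. The difference π(x) − Li(x) ≈ -16.01 is typically negative for small/moderate x (Li(x) overestimates), though Littlewood's theorem shows this sign changes infinitely often.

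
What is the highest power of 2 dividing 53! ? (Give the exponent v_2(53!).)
v_2(53!) = 49

Legendre's formula: v_p(n!) = Σ_{k ≥ 1} ⌊n / p^k⌋. For p = 2, n = 53, the terms are:
  ⌊53/2^1⌋ = ⌊53/2⌋ = 26
  ⌊53/2^2⌋ = ⌊53/4⌋ = 13
  ⌊53/2^3⌋ = ⌊53/8⌋ = 6
  ⌊53/2^4⌋ = ⌊53/16⌋ = 3
  ⌊53/2^5⌋ = ⌊53/32⌋ = 1
(the next term ⌊53/2^6⌋ = 0, terminating the sum). Summing: v_2(53!) = 26 + 13 + 6 + 3 + 1 = 49.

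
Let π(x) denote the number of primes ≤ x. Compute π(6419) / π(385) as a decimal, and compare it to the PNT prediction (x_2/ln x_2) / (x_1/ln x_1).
π(6419)/π(385) = 834/76 ≈ 10.9737;  PNT prediction ≈ 11.3216.

π(385) = 76 and π(6419) = 834, so π(6419)/π(385) ≈ 10.9737. The PNT-predicted ratio is (6419/ln(6419)) / (385/ln(385)) ≈ 11.3216. The two agree to within a few percent, as expected.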